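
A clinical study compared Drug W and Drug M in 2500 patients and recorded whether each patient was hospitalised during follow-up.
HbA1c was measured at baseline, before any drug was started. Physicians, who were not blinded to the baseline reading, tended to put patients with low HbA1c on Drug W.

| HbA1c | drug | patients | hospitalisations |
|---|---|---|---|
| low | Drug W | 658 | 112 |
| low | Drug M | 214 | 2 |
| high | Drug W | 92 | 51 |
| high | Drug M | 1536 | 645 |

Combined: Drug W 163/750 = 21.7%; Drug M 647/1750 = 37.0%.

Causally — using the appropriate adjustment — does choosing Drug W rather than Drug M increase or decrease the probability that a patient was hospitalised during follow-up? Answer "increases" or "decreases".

Since HbA1c is a pre-existing factor (not a product of the drug) and it affects the outcome on its own, it is a confounder. The stratified rates, not the pooled rate, identify the causal effect.
Within each level — low: 17.0% vs 0.9%; high: 55.4% vs 42.0% — Drug M is lower every time.

increases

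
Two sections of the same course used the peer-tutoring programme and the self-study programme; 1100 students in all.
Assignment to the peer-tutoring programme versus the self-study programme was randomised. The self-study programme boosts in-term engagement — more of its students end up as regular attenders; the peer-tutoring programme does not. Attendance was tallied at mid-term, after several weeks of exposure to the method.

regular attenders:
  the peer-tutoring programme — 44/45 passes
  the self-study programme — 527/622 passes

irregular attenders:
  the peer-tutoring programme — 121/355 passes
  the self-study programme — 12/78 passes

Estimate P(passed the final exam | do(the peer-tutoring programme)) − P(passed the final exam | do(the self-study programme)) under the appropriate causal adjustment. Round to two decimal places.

-0.36

The distribution of mid-term attendance is itself part of what the teaching method does — it is an intermediate outcome. Holding it fixed would remove that part of the effect; the total effect is the pooled difference.
The causal difference is the pooled difference: 0.412 − 0.770 = -0.357.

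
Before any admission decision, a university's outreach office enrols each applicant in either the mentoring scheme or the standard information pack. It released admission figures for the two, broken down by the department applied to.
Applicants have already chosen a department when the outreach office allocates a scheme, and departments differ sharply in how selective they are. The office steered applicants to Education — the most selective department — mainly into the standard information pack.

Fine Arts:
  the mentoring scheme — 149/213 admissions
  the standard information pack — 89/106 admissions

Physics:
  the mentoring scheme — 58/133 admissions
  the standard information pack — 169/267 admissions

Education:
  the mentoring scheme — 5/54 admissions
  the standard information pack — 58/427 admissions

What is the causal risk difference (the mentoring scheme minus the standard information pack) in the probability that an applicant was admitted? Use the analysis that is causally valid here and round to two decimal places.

Department satisfies the back-door criterion: it is not a descendant of the outreach scheme, and it blocks the spurious path from outreach scheme to outcome. Adjusting for it (i.e., using the within-department rates) gives the causal effect.
Adjusting over the population distribution of department: 0.266·(0.700−0.840) + 0.333·(0.436−0.633) + 0.401·(0.093−0.136) = -0.120.

-0.12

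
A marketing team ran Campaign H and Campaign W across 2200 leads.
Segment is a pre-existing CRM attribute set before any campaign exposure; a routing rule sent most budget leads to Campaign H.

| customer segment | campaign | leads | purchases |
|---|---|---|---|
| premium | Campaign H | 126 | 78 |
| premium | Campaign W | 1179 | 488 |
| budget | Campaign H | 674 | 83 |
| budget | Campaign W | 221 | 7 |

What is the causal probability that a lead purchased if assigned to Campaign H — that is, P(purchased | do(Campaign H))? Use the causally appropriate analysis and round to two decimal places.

0.42

Since customer segment is a pre-existing factor (not a product of the campaign) and it affects the outcome on its own, it is a confounder. The stratified rates, not the pooled rate, identify the causal effect.
Standardising Campaign H to the population customer segment mix: 0.593·78/126 + 0.407·83/674 = 0.417.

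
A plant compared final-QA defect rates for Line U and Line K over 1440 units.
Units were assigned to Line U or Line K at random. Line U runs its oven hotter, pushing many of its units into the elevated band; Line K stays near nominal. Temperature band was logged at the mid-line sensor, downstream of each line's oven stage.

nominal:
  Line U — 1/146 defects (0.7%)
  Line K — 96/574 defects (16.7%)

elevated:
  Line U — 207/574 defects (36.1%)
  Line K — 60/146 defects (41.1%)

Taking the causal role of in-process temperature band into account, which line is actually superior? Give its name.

Within every in-process temperature band level Line U has the lower rate, yet pooled Line K does — Simpson's reversal.
Stratifying would compare lines among units the lines themselves sorted into in-process temperature band groups — a form of selection on an intermediate. The unconditioned pooled rates give the total causal effect.
Pooled: Line U 28.9% vs Line K 21.7%; Line K is lower overall.

Line K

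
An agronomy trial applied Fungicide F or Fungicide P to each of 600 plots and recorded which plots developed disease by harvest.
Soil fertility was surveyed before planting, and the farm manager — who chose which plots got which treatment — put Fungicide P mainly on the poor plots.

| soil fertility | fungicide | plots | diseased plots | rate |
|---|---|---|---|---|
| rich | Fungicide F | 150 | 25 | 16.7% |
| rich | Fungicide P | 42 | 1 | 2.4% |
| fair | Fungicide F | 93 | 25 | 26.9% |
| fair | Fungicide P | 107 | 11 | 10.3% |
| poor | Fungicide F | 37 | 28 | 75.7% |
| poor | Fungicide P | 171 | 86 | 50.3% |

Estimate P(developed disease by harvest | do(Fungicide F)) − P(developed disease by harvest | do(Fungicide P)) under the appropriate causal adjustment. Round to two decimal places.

+0.19

Here soil fertility is a common cause — it drives both which fungicide a case falls under and the outcome. The crude comparison mixes populations; the stratum-specific rates are the causally relevant ones.
Adjusting over the population distribution of soil fertility: 0.320·(0.167−0.024) + 0.333·(0.269−0.103) + 0.347·(0.757−0.503) = +0.189.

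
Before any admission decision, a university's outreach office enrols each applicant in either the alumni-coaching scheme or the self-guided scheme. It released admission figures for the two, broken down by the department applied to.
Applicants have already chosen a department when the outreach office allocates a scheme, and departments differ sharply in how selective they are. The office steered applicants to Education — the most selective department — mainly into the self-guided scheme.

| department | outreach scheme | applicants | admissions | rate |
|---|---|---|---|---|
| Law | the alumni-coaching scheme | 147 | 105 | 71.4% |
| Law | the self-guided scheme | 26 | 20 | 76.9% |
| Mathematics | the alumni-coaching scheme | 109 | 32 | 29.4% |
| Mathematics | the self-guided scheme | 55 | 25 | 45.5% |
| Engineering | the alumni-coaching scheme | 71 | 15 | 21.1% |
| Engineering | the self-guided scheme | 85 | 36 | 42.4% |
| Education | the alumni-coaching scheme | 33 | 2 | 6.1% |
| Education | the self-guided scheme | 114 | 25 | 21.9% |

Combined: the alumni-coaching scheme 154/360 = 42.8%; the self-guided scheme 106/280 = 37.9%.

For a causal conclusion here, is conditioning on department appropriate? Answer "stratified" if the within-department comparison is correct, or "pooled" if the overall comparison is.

The stratified and pooled comparisons disagree (the self-guided scheme wins within each department; the alumni-coaching scheme wins overall), so the answer turns on the causal role of department.
Department satisfies the back-door criterion: it is not a descendant of the outreach scheme, and it blocks the spurious path from outreach scheme to outcome. Adjusting for it (i.e., using the within-department rates) gives the causal effect.
Within each level — Law: 71.4% vs 76.9%; Mathematics: 29.4% vs 45.5%; Engineering: 21.1% vs 42.4%; Education: 6.1% vs 21.9% — the self-guided scheme is higher every time.

stratified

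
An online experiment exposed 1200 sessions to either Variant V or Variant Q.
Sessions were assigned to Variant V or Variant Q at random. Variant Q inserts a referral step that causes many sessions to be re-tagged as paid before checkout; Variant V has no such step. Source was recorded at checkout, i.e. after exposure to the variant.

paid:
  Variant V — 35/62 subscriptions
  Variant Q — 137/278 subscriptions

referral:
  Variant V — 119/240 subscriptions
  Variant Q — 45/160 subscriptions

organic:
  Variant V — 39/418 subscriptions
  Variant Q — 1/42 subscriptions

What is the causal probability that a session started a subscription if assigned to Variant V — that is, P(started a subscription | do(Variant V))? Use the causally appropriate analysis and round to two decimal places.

The traffic source-specific comparison favours Variant V throughout, but the pooled figures favour Variant Q. The question is whether to condition on traffic source.
Traffic source is recorded after the variant and is itself shifted by it — it sits on the causal path from variant to outcome. Conditioning on a mediator would strip out part of the effect we want; the pooled comparison gives the total causal effect.
So P(outcome | do(Variant V)) is just the pooled rate for Variant V: 193/720 = 0.268.

0.27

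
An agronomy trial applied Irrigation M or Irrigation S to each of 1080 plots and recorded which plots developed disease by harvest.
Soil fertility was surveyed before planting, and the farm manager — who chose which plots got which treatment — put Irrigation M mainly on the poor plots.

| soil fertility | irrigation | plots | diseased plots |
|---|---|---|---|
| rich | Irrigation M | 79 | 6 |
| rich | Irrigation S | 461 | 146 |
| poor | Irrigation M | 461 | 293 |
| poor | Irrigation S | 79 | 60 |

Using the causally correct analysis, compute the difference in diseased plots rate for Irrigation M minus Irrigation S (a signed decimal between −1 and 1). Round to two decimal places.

The stratified and pooled comparisons disagree (Irrigation M wins within each soil fertility; Irrigation S wins overall), so the answer turns on the causal role of soil fertility.
Nothing the irrigation does changes soil fertility; the imbalance is an allocation artefact. With soil fertility also predicting the outcome, the pooled figure is confounded, and the within-stratum comparison is the causal one.
Adjusting over the population distribution of soil fertility: 0.500·(0.076−0.317) + 0.500·(0.636−0.759) = -0.182.

-0.18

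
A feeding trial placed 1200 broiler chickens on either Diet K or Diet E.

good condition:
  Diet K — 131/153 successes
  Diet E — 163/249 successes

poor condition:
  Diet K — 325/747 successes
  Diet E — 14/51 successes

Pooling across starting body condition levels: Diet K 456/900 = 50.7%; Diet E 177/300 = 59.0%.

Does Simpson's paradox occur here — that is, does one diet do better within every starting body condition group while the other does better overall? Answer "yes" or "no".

Within each starting body condition level (good condition 85.6% vs 65.5%; poor condition 43.5% vs 27.5%), Diet K has the higher rate every time. Pooled: 50.7% vs 59.0% — Diet E has the higher rate overall. The two comparisons disagree.

yes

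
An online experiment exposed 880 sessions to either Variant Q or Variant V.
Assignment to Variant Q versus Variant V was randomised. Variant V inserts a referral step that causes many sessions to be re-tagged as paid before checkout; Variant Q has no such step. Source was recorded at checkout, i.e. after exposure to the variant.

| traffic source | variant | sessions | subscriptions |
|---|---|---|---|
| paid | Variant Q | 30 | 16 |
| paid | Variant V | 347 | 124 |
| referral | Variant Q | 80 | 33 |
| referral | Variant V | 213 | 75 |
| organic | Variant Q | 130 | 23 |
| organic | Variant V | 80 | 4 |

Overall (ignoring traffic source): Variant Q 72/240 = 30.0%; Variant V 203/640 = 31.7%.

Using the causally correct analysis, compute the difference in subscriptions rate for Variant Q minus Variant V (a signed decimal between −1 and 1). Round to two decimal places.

-0.02

Stratifying would compare variants among sessions the variants themselves sorted into traffic source groups — a form of selection on an intermediate. The unconditioned pooled rates give the total causal effect.
The causal difference is the pooled difference: 0.300 − 0.317 = -0.017.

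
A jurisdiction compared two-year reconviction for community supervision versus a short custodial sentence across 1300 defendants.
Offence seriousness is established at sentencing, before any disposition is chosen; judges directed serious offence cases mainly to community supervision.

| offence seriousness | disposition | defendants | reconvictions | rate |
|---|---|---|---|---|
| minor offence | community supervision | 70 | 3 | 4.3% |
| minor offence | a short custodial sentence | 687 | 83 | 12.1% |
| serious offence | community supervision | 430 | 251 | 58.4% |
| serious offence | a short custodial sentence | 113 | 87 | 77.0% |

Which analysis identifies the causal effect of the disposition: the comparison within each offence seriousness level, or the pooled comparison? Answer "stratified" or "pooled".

stratified

The offence seriousness-specific comparison favours community supervision throughout, but the pooled figures favour a short custodial sentence. The question is whether to condition on offence seriousness.
Since offence seriousness is a pre-existing factor (not a product of the disposition) and it affects the outcome on its own, it is a confounder. The stratified rates, not the pooled rate, identify the causal effect.
Within each level — minor offence: 4.3% vs 12.1%; serious offence: 58.4% vs 77.0% — community supervision is lower every time.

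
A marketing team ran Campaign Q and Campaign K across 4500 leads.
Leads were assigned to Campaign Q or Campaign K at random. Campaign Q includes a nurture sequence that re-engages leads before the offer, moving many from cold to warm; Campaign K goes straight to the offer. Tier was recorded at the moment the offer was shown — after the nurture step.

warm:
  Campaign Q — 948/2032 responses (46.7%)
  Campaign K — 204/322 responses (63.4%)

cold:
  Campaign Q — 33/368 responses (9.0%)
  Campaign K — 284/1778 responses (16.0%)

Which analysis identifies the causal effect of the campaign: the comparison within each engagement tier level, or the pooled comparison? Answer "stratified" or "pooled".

pooled

The stratified and pooled comparisons disagree (Campaign K wins within each engagement tier; Campaign Q wins overall), so the answer turns on the causal role of engagement tier.
Engagement tier is downstream of the campaign. One should not condition on a consequence of treatment, so the overall rates are the right comparison.
Pooled: Campaign Q 40.9% vs Campaign K 23.2%; Campaign Q is higher overall.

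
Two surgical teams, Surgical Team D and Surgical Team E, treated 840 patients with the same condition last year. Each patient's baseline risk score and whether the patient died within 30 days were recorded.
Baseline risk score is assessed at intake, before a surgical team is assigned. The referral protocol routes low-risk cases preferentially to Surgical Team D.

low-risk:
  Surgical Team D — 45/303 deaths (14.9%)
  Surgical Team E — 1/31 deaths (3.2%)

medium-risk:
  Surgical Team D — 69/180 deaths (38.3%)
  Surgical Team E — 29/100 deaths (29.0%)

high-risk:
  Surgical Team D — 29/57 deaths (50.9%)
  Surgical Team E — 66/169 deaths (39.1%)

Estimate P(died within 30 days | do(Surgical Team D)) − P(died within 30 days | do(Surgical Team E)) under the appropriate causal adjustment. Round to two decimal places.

Surgical Team E is lower inside every baseline risk score stratum but Surgical Team D is lower in aggregate. Whether to stratify depends on how baseline risk score relates to the surgical team.
Baseline risk score is set before the surgical team has any effect — it is not caused by the surgical team — and it independently drives the outcome. That makes it a confounder, so the causal comparison is within baseline risk score levels.
Adjusting over the population distribution of baseline risk score: 0.398·(0.149−0.032) + 0.333·(0.383−0.290) + 0.269·(0.509−0.391) = +0.109.

+0.11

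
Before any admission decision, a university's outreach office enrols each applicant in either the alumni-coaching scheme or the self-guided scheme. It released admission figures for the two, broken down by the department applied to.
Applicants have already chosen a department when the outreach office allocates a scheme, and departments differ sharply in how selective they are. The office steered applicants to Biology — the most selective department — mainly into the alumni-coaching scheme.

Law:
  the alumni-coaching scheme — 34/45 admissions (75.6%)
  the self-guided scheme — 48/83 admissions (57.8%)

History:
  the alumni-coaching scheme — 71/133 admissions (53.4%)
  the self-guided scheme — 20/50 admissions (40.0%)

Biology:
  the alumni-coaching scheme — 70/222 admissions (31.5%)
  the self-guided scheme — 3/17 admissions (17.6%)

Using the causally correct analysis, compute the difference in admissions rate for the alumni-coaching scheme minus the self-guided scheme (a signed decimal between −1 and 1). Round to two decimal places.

+0.15

Department is set before the outreach scheme has any effect — it is not caused by the outreach scheme — and it independently drives the outcome. That makes it a confounder, so the causal comparison is within department levels.
Adjusting over the population distribution of department: 0.233·(0.756−0.578) + 0.333·(0.534−0.400) + 0.435·(0.315−0.176) = +0.146.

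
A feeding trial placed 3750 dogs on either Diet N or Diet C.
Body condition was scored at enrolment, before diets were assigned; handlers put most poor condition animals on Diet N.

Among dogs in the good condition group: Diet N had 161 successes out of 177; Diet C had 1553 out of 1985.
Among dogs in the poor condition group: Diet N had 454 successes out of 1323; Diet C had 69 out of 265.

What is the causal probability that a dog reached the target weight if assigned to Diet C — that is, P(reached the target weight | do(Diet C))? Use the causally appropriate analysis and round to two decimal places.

0.56

The starting body condition-specific comparison favours Diet N throughout, but the pooled figures favour Diet C. The question is whether to condition on starting body condition.
The imbalance in starting body condition arose from how dogs were allocated, not from anything the diet did; and starting body condition independently affects the outcome. The pooled gap is confounded — condition on starting body condition.
Standardising Diet C to the population starting body condition mix: 0.577·1553/1985 + 0.423·69/265 = 0.561.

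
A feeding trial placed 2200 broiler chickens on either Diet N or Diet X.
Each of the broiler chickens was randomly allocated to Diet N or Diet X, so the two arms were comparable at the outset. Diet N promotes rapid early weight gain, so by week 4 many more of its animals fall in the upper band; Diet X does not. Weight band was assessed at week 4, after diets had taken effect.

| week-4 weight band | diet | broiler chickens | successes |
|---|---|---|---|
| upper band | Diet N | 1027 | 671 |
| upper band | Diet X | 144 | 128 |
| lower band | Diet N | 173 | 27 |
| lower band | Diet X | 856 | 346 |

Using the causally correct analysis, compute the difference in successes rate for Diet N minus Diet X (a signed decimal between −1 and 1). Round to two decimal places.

+0.11

Week-4 weight band is downstream of the diet. One should not condition on a consequence of treatment, so the overall rates are the right comparison.
The causal difference is the pooled difference: 0.582 − 0.474 = +0.108.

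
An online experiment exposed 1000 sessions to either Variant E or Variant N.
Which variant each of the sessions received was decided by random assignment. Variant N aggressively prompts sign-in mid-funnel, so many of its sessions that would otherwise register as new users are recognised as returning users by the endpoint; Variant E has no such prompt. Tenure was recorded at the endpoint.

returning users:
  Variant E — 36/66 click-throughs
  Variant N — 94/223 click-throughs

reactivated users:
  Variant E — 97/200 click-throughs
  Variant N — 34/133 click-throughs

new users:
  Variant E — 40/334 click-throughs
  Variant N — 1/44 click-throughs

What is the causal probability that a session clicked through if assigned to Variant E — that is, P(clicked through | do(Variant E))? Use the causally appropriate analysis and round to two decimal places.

0.29

User tenure lies on the pathway variant → user tenure → outcome, so adjusting for it blocks the indirect effect. For the total causal effect of variant, use the unadjusted pooled rates.
So P(outcome | do(Variant E)) is just the pooled rate for Variant E: 173/600 = 0.288.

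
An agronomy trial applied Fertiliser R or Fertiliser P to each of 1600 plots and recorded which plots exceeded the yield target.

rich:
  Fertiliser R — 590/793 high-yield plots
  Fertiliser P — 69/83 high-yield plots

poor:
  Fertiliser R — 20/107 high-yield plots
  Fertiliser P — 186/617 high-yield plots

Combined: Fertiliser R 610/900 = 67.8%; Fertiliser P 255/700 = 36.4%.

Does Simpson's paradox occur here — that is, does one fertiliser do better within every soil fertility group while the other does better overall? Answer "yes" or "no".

Within each soil fertility level (rich 74.4% vs 83.1%; poor 18.7% vs 30.1%), Fertiliser P has the higher rate every time. Pooled: 67.8% vs 36.4% — Fertiliser R has the higher rate overall. The two comparisons disagree.

yes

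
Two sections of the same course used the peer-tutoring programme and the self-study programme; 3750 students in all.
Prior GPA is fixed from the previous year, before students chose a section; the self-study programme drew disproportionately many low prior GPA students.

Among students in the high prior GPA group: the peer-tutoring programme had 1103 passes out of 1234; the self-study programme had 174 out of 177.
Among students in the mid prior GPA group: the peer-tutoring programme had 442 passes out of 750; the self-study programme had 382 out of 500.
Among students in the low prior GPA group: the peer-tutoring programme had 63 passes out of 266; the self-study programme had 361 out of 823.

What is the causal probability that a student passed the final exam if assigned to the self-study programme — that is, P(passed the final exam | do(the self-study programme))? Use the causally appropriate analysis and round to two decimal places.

Since prior GPA band is a pre-existing factor (not a product of the teaching method) and it affects the outcome on its own, it is a confounder. The stratified rates, not the pooled rate, identify the causal effect.
Standardising the self-study programme to the population prior GPA band mix: 0.376·174/177 + 0.333·382/500 + 0.290·361/823 = 0.752.

0.75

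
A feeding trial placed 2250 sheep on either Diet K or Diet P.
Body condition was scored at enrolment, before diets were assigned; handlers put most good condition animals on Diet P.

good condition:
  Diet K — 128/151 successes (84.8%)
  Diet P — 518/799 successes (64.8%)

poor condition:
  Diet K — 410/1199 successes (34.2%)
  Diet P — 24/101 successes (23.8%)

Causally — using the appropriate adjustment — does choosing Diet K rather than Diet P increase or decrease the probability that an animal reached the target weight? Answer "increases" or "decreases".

Here starting body condition is a common cause — it drives both which diet a case falls under and the outcome. The crude comparison mixes populations; the stratum-specific rates are the causally relevant ones.
Within each level — good condition: 84.8% vs 64.8%; poor condition: 34.2% vs 23.8% — Diet K is higher every time.

increases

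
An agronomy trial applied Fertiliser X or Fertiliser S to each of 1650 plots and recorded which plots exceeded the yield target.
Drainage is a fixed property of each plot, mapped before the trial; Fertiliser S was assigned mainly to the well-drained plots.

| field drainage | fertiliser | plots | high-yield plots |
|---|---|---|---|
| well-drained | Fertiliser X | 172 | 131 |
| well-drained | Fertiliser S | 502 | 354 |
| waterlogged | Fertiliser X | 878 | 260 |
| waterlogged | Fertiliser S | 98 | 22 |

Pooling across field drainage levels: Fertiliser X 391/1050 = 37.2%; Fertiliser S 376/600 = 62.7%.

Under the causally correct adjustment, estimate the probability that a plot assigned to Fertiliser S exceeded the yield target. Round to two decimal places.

Since field drainage is a pre-existing factor (not a product of the fertiliser) and it affects the outcome on its own, it is a confounder. The stratified rates, not the pooled rate, identify the causal effect.
Standardising Fertiliser S to the population field drainage mix: 0.408·354/502 + 0.592·22/98 = 0.421.

0.42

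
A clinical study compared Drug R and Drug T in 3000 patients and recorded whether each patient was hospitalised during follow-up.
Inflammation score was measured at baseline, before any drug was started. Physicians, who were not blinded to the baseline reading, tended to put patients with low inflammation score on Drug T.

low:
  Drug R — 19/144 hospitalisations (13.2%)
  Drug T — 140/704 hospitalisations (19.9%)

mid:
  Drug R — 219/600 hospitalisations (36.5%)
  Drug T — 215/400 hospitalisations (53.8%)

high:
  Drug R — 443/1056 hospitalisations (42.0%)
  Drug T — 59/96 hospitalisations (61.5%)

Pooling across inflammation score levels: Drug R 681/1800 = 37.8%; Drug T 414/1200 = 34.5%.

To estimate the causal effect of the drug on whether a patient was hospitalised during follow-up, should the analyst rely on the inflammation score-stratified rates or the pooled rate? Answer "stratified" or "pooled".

stratified

Inflammation score is set before the drug has any effect — it is not caused by the drug — and it independently drives the outcome. That makes it a confounder, so the causal comparison is within inflammation score levels.
Within each level — low: 13.2% vs 19.9%; mid: 36.5% vs 53.8%; high: 42.0% vs 61.5% — Drug R is lower every time.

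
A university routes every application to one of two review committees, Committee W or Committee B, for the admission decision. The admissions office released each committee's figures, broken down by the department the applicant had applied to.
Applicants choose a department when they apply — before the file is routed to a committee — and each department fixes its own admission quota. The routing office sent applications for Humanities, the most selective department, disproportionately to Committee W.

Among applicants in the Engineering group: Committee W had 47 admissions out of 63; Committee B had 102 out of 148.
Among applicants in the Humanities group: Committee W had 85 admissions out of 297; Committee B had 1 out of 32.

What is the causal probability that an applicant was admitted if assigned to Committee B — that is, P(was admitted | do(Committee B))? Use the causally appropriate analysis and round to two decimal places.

Nothing the review committee does changes department; the imbalance is an allocation artefact. With department also predicting the outcome, the pooled figure is confounded, and the within-stratum comparison is the causal one.
Standardising Committee B to the population department mix: 0.391·102/148 + 0.609·1/32 = 0.288.

0.29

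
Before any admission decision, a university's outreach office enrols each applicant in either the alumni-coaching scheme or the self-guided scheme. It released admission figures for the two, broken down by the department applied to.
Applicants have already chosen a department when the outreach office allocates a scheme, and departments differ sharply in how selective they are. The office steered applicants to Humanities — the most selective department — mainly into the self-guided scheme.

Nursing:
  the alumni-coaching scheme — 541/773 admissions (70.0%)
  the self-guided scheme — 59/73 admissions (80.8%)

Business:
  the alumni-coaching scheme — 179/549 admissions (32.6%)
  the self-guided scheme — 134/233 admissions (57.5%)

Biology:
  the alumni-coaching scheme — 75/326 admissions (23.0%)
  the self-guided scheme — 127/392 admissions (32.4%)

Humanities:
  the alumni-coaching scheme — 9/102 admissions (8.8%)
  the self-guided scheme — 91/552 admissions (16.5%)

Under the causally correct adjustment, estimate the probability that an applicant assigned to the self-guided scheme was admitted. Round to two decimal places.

the self-guided scheme is higher inside every department stratum but the alumni-coaching scheme is higher in aggregate. Whether to stratify depends on how department relates to the outreach scheme.
Department satisfies the back-door criterion: it is not a descendant of the outreach scheme, and it blocks the spurious path from outreach scheme to outcome. Adjusting for it (i.e., using the within-department rates) gives the causal effect.
Standardising the self-guided scheme to the population department mix: 0.282·59/73 + 0.261·134/233 + 0.239·127/392 + 0.218·91/552 = 0.491.

0.49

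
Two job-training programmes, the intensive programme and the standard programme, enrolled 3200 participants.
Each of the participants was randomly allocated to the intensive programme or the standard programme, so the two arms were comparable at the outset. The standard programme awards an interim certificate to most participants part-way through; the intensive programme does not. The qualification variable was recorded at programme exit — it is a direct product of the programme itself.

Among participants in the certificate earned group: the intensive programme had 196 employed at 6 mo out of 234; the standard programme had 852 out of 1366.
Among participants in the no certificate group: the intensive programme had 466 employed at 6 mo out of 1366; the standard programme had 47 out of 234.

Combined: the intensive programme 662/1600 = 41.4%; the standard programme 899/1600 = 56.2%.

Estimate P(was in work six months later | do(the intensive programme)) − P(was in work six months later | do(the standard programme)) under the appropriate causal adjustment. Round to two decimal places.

Qualification attained during the programme here is a post-treatment variable shaped by the programme; conditioning on it would introduce bias rather than remove it. The overall comparison is the causal one.
The causal difference is the pooled difference: 0.414 − 0.562 = -0.148.

-0.15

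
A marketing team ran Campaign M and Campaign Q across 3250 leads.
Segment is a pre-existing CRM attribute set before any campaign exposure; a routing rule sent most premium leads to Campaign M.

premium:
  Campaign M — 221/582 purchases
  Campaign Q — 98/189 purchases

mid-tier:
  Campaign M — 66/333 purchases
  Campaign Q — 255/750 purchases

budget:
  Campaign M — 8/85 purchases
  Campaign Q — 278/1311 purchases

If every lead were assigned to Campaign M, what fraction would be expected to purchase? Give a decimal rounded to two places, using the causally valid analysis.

0.20

The stratified and pooled comparisons disagree (Campaign Q wins within each customer segment; Campaign M wins overall), so the answer turns on the causal role of customer segment.
Customer segment is set before the campaign has any effect — it is not caused by the campaign — and it independently drives the outcome. That makes it a confounder, so the causal comparison is within customer segment levels.
Standardising Campaign M to the population customer segment mix: 0.237·221/582 + 0.333·66/333 + 0.430·8/85 = 0.197.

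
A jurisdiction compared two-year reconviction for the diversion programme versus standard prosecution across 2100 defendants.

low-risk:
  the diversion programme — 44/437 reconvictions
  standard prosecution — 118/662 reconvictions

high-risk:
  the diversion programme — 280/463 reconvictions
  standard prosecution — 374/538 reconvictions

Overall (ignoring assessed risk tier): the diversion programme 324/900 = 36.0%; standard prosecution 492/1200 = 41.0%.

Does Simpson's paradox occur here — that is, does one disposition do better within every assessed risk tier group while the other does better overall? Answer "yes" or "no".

no

Within each assessed risk tier level (low-risk 10.1% vs 17.8%; high-risk 60.5% vs 69.5%), the diversion programme has the lower rate every time. Pooled: 36.0% vs 41.0% — the diversion programme has the lower rate overall. They agree.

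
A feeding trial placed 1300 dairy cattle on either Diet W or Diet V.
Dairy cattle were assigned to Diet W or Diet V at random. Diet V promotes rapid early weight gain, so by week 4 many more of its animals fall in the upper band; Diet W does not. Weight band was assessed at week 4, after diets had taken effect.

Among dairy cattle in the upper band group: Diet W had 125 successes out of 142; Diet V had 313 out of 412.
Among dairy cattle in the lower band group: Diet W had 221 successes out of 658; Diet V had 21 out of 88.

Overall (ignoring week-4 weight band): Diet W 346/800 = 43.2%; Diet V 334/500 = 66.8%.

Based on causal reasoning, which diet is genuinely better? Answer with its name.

Because the diet influences week-4 weight band, week-4 weight band is a post-treatment mediator, not a confounder. Stratifying on it would bias the estimate; the causal effect is the crude pooled difference.
Pooled: Diet W 43.2% vs Diet V 66.8%; Diet V is higher overall.

Diet V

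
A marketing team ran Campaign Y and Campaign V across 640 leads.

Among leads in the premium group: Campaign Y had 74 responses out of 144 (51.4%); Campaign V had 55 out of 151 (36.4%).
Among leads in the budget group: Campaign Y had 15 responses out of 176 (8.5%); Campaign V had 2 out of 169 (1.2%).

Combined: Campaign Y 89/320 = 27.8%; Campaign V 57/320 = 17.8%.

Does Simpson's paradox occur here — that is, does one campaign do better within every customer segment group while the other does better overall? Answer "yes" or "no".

no

Within each customer segment level (premium 51.4% vs 36.4%; budget 8.5% vs 1.2%), Campaign Y has the higher rate every time. Pooled: 27.8% vs 17.8% — Campaign Y has the higher rate overall. They agree.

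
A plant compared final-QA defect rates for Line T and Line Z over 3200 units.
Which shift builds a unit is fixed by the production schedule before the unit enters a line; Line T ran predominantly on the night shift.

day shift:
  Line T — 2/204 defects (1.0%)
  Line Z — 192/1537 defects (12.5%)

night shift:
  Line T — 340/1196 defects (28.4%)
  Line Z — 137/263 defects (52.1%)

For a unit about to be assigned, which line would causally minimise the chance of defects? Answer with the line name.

Line T

Since shift is a pre-existing factor (not a product of the line) and it affects the outcome on its own, it is a confounder. The stratified rates, not the pooled rate, identify the causal effect.
Within each level — day shift: 1.0% vs 12.5%; night shift: 28.4% vs 52.1% — Line T is lower every time.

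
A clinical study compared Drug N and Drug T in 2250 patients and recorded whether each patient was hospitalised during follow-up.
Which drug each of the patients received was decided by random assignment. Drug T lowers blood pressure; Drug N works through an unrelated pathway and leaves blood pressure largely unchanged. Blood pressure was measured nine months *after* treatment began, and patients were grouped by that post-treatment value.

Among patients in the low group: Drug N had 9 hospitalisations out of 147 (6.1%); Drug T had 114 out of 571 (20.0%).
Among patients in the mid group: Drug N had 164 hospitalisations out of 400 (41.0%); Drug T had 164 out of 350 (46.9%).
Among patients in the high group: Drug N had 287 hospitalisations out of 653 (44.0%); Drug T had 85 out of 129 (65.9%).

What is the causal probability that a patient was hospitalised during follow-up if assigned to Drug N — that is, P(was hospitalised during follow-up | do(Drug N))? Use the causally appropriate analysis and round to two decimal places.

0.38

Blood pressure lies on the pathway drug → blood pressure → outcome, so adjusting for it blocks the indirect effect. For the total causal effect of drug, use the unadjusted pooled rates.
So P(outcome | do(Drug N)) is just the pooled rate for Drug N: 460/1200 = 0.383.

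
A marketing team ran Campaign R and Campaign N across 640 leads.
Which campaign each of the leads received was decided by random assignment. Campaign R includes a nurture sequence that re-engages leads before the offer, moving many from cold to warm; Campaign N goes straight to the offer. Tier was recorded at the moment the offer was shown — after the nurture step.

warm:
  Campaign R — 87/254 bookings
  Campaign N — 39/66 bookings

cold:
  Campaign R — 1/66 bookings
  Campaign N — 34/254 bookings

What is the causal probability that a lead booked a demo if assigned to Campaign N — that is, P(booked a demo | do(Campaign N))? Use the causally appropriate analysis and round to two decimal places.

Campaign N is higher inside every engagement tier stratum but Campaign R is higher in aggregate. Whether to stratify depends on how engagement tier relates to the campaign.
Engagement tier here is a post-treatment variable shaped by the campaign; conditioning on it would introduce bias rather than remove it. The overall comparison is the causal one.
So P(outcome | do(Campaign N)) is just the pooled rate for Campaign N: 73/320 = 0.228.

0.23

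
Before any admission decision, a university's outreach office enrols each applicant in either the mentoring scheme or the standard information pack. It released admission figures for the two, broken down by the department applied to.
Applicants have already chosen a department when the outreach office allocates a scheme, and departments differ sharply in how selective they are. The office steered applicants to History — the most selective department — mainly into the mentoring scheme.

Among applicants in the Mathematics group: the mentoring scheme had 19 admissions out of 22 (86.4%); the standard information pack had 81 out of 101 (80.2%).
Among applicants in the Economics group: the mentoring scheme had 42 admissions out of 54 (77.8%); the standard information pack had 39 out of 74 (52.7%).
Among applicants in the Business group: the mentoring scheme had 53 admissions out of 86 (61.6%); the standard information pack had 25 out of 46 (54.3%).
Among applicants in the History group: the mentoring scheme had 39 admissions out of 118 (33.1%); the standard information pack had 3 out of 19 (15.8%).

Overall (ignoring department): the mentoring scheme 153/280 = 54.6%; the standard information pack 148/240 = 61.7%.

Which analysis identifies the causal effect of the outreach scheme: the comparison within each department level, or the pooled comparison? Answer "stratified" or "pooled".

stratified

Here department is a common cause — it drives both which outreach scheme a case falls under and the outcome. The crude comparison mixes populations; the stratum-specific rates are the causally relevant ones.
Within each level — Mathematics: 86.4% vs 80.2%; Economics: 77.8% vs 52.7%; Business: 61.6% vs 54.3%; History: 33.1% vs 15.8% — the mentoring scheme is higher every time.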